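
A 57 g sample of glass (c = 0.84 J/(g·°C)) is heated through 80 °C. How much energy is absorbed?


q = mcΔT = 57 × 0.84 × 80
= 3830.40 J

3830.40 J


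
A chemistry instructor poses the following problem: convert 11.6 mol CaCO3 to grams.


M(CaCO3) = 100.09 g/mol
mass = n × M = 11.6 × 100.09 = 1161.04 g

1161.04 g


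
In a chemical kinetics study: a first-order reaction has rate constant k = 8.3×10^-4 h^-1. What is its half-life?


t½ = ln2/k = 0.693147/(8.3×10^-4 h^-1)
= 835.1 h

835.1 h


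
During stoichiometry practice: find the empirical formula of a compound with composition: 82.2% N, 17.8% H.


Assume 100 g sample. Moles of each element:
  N: 82.2/14.01 = 5.867 mol
  H: 17.8/1.008 = 17.659 mol
Divide by smallest (5.867):
  N: 5.867/5.867 = 1.0
  H: 17.659/5.867 = 3.01
Empirical formula: NH3

NH3


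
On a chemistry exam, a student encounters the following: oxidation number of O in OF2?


F is always -1; 2(-1) + x = 0, so O = +2
Oxidation number: +2

+2


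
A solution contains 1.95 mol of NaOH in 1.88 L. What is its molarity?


M = n/V = 1.95/1.88 = 1.037 mol/L

1.037 M


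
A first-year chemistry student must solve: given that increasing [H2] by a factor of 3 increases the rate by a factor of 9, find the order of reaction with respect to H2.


rate ∝ [H2]^n
3^n = 9 → n = 2
Order in H2: 2

2


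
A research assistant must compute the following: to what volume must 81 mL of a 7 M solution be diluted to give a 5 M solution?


C1V1 = C2V2
7 × 81 = 5 × V2
V2 = 567/5 = 113.4 mL

113.4 mL


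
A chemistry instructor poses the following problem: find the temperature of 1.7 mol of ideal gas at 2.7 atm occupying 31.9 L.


PV = nRT  (R = 0.08206 L·atm/(mol·K))
T = PV/(nR) = 2.7×31.9/(1.7×0.08206)
= 86.13/0.139502
= 617.41 K

617.41 K


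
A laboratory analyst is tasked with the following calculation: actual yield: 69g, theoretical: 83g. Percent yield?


% yield = actual/theoretical × 100
= 69/83 × 100
= 83.13%

83.13%


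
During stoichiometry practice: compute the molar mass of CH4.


M(CH4) = 1×12.01 + 4×1.008
= 12.01 + 4.03
= 16.04 g/mol

16.04 g/mol


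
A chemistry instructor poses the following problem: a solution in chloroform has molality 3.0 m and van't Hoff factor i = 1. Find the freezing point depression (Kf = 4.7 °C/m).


ΔTf = Kf × m × i
= 4.7 × 3.0 × 1
= 14.1 °C

14.1 °C


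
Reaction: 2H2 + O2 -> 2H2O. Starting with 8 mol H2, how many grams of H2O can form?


Mole ratio H2O:H2 = 2:2
n(H2O) = 8 × 2/2 = 8.000 mol
mass = 8.000 × 18.02 = 144.16 g

144.16 g


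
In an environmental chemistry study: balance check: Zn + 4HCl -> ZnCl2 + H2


Equation: Zn + 4HCl -> ZnCl2 + H2
Check atoms: Cl: 4≠2, H: 4≠2, Zn: 1=1
Not balanced

No, not balanced


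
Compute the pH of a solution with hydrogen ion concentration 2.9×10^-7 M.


pH = -log10([H+]) = -log10(2.9×10^-7)
= 7 - log10(2.9)
= 7 - 0.46
= 6.54

6.54


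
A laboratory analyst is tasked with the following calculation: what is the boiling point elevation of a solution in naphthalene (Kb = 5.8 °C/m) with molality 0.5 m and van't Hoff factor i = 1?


ΔTb = Kb × m × i
= 5.8 × 0.5 × 1
= 2.9 °C

2.9 °C


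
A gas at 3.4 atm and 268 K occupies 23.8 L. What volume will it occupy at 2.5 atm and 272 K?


P1V1/T1 = P2V2/T2
V2 = P1V1T2/(T1P2)
= 3.4×23.8×272/(268×2.5)
= 32.851 L

32.851 L


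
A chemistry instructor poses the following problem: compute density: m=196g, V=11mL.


ρ = mass/volume
= 196/11
= 17.818 g/mL

17.818 g/mL


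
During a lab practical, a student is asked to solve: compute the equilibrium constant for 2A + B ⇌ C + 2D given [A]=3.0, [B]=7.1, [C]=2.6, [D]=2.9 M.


Kc = [C][D]^2/([A]^2[B])
= (2.6^1 × 2.9^2)/(3.0^2 × 7.1^1)
= 21.866/63.9
= 0.3422

0.3422


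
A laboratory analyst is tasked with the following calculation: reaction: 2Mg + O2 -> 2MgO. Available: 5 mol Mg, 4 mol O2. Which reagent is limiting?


Mole ratio available / coefficient:
  Mg: 5/2 = 2.500
  O2: 4/1 = 4.000
Smaller ratio is limiting.

Mg


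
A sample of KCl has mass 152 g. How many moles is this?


M(KCl) = 74.55 g/mol
n = mass/M = 152/74.55 = 2.0389 mol

2.0389 mol


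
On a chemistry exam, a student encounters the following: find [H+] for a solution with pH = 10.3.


[H+] = 10^(-pH) = 10^(-10.3)
= 5.01×10^-11 M

5.01×10^-11 M


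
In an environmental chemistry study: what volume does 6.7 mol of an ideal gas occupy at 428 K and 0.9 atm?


PV = nRT  (R = 0.08206 L·atm/(mol·K))
V = nRT/P = 6.7×0.08206×428/0.9
= 261.461 L

261.461 L


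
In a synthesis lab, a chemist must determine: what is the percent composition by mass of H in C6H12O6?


M(C6H12O6) = 6×12.01 + 12×1.008 + 6×16.0 = 180.156 g/mol
Mass of H = 12 × 1.008 = 12.096 g/mol
% H = 12.096/180.156 × 100 = 6.71%

6.71%


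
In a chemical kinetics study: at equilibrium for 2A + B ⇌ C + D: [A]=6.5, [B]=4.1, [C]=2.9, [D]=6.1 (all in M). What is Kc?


Kc = [C][D]/([A]^2[B])
= (2.9^1 × 6.1^1)/(6.5^2 × 4.1^1)
= 17.69/173.225
= 0.1021

0.1021


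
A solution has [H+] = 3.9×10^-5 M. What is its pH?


pH = -log10([H+]) = -log10(3.9×10^-5)
= 5 - log10(3.9)
= 5 - 0.59
= 4.41

4.41


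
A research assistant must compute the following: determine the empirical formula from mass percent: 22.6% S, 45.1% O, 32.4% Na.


Assume 100 g sample. Moles of each element:
  S: 22.6/32.07 = 0.705 mol
  O: 45.1/16.0 = 2.819 mol
  Na: 32.4/22.99 = 1.409 mol
Divide by smallest (0.705):
  S: 0.705/0.705 = 1.0
  O: 2.819/0.705 = 4.0
  Na: 1.409/0.705 = 2.0
Empirical formula: Na2SO4

Na2SO4


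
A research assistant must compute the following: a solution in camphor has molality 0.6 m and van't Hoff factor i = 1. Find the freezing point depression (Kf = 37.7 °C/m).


ΔTf = Kf × m × i
= 37.7 × 0.6 × 1
= 22.62 °C

22.62 °C


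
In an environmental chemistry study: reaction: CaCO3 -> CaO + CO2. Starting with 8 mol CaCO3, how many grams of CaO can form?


Mole ratio CaO:CaCO3 = 1:1
n(CaO) = 8 × 1/1 = 8.000 mol
mass = 8.000 × 56.08 = 448.64 g

448.64 g


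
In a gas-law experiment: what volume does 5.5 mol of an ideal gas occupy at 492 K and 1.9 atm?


PV = nRT  (R = 0.08206 L·atm/(mol·K))
V = nRT/P = 5.5×0.08206×492/1.9
= 116.871 L

116.871 L


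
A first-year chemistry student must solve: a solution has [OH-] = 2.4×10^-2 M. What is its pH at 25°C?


pOH = -log10([OH-]) = -log10(2.4×10^-2)
= 2 - log10(2.4) = 1.62
pH = 14 - pOH = 14 - 1.62 = 12.38

12.38


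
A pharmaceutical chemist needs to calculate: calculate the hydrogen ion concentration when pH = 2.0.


[H+] = 10^(-pH) = 10^(-2.0)
= 1.0×10^-2 M

1.0×10^-2 M


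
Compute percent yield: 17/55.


% yield = actual/theoretical × 100
= 17/55 × 100
= 30.91%

30.91%


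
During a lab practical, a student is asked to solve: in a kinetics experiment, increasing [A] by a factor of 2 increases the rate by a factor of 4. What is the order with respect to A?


rate ∝ [A]^n
2^n = 4 → n = 2
Order in A: 2

2


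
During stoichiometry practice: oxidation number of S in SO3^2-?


x + 3(-2) = -2, so x = +4
Oxidation number: +4

+4


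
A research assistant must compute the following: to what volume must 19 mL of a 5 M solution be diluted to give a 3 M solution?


C1V1 = C2V2
5 × 19 = 3 × V2
V2 = 95/3 = 31.67 mL

31.67 mL


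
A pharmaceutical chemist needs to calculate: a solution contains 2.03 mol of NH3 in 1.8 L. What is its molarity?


M = n/V = 2.03/1.8 = 1.128 mol/L

1.128 M


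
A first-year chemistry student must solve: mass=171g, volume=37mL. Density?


ρ = mass/volume
= 171/37
= 4.622 g/mL

4.622 g/mL


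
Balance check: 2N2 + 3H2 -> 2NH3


Equation: 2N2 + 3H2 -> 2NH3
Check atoms: H: 6=6, N: 4≠2
Not balanced

No, not balanced


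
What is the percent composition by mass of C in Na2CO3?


M(Na2CO3) = 2×22.99 + 1×12.01 + 3×16.0 = 105.99 g/mol
Mass of C = 1 × 12.01 = 12.01 g/mol
% C = 12.01/105.99 × 100 = 11.33%

11.33%


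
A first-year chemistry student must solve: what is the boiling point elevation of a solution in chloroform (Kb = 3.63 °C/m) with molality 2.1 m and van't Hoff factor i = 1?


ΔTb = Kb × m × i
= 3.63 × 2.1 × 1
= 7.623 °C

7.623 °C


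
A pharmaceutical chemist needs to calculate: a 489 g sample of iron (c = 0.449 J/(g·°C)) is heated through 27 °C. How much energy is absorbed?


q = mcΔT = 489 × 0.449 × 27
= 5928.15 J

5928.15 J


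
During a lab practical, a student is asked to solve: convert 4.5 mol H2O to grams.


M(H2O) = 18.02 g/mol
mass = n × M = 4.5 × 18.02 = 81.09 g

81.09 g


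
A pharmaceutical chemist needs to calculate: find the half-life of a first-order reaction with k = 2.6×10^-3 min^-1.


t½ = ln2/k = 0.693147/(2.6×10^-3 min^-1)
= 266.6 min

266.6 min


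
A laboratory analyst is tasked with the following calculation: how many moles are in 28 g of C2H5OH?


M(C2H5OH) = 46.07 g/mol
n = mass/M = 28/46.07 = 0.6078 mol

0.6078 mol


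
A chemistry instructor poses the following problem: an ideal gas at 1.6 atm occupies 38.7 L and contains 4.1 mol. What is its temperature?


PV = nRT  (R = 0.08206 L·atm/(mol·K))
T = PV/(nR) = 1.6×38.7/(4.1×0.08206)
= 61.92/0.336446
= 184.04 K

184.04 K


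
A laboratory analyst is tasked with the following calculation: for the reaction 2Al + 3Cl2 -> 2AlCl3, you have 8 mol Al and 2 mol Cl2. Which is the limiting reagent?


Mole ratio available / coefficient:
  Al: 8/2 = 4.000
  Cl2: 2/3 = 0.667
Smaller ratio is limiting.

Cl2


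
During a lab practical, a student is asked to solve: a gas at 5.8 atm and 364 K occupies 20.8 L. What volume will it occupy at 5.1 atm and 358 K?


P1V1/T1 = P2V2/T2
V2 = P1V1T2/(T1P2)
= 5.8×20.8×358/(364×5.1)
= 23.265 L

23.265 L


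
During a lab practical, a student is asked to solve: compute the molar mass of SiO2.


M(SiO2) = 1×28.09 + 2×16.0
= 28.09 + 32.0
= 60.09 g/mol

60.09 g/mol


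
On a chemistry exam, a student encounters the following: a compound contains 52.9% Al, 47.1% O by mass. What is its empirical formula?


Assume 100 g sample. Moles of each element:
  Al: 52.9/26.98 = 1.961 mol
  O: 47.1/16.0 = 2.944 mol
Divide by smallest (1.961):
  Al: 1.961/1.961 = 1.0
  O: 2.944/1.961 = 1.5
Multiply all ratios by 2 to obtain whole numbers.
Empirical formula: Al2O3

Al2O3


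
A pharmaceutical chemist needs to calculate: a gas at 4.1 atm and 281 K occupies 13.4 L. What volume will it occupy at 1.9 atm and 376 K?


P1V1/T1 = P2V2/T2
V2 = P1V1T2/(T1P2)
= 4.1×13.4×376/(281×1.9)
= 38.692 L

38.692 L


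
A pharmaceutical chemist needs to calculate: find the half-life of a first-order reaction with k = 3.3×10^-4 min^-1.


t½ = ln2/k = 0.693147/(3.3×10^-4 min^-1)
= 2100 min

2100 min


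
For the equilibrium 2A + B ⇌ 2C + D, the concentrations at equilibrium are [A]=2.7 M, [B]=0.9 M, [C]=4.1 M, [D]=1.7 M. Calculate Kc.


Kc = [C]^2[D]/([A]^2[B])
= (4.1^2 × 1.7^1)/(2.7^2 × 0.9^1)
= 28.577/6.561
= 4.356

4.356


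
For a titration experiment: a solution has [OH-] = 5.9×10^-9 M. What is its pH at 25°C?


pOH = -log10([OH-]) = -log10(5.9×10^-9)
= 9 - log10(5.9) = 8.23
pH = 14 - pOH = 14 - 8.23 = 5.77

5.77


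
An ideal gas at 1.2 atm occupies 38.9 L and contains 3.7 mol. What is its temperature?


PV = nRT  (R = 0.08206 L·atm/(mol·K))
T = PV/(nR) = 1.2×38.9/(3.7×0.08206)
= 46.68/0.303622
= 153.74 K

153.74 K


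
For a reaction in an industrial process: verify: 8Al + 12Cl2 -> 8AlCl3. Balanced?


Equation: 8Al + 12Cl2 -> 8AlCl3
Check atoms: Al: 8=8, Cl: 24=24
Balanced

Yes, balanced


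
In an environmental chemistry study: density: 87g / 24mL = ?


ρ = mass/volume
= 87/24
= 3.625 g/mL

3.625 g/mL


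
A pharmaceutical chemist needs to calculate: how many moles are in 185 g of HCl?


M(HCl) = 36.46 g/mol
n = mass/M = 185/36.46 = 5.0741 mol

5.0741 mol


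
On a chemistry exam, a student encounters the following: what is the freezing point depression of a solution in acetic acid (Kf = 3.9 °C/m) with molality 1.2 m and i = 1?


ΔTf = Kf × m × i
= 3.9 × 1.2 × 1
= 4.68 °C

4.68 °C


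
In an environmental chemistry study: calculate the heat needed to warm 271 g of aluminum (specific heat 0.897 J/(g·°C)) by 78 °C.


q = mcΔT = 271 × 0.897 × 78
= 18960.79 J

18960.79 J


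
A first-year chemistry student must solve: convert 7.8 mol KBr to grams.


M(KBr) = 119.0 g/mol
mass = n × M = 7.8 × 119.0 = 928.20 g

928.20 g


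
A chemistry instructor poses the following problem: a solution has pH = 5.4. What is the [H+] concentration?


[H+] = 10^(-pH) = 10^(-5.4)
= 3.98×10^-6 M

3.98×10^-6 M


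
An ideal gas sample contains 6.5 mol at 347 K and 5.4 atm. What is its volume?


PV = nRT  (R = 0.08206 L·atm/(mol·K))
V = nRT/P = 6.5×0.08206×347/5.4
= 34.275 L

34.275 L


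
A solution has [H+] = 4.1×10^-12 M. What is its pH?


pH = -log10([H+]) = -log10(4.1×10^-12)
= 12 - log10(4.1)
= 12 - 0.61
= 11.39

11.39


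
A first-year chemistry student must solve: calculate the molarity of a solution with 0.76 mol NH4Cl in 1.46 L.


M = n/V = 0.76/1.46 = 0.521 mol/L

0.521 M


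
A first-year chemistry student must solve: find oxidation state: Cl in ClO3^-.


x + 3(-2) = -1, so x = +5
Oxidation number: +5

+5


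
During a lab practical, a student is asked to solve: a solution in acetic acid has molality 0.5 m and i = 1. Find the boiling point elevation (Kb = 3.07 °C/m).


ΔTb = Kb × m × i
= 3.07 × 0.5 × 1
= 1.535 °C

1.535 °C


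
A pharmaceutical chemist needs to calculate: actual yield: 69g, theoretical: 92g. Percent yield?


% yield = actual/theoretical × 100
= 69/92 × 100
= 75.0%

75.0%


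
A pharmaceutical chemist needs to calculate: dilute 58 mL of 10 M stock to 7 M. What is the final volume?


C1V1 = C2V2
10 × 58 = 7 × V2
V2 = 580/7 = 82.86 mL

82.86 mL


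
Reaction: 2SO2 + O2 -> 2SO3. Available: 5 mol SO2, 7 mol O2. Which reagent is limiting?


Mole ratio available / coefficient:
  SO2: 5/2 = 2.500
  O2: 7/1 = 7.000
Smaller ratio is limiting.

SO2


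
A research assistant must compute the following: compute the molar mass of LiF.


M(LiF) = 1×6.94 + 1×19.0
= 6.94 + 19.0
= 25.94 g/mol

25.94 g/mol


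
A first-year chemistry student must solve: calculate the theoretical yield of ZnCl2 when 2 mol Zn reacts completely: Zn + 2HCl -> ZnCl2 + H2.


Mole ratio ZnCl2:Zn = 1:1
n(ZnCl2) = 2 × 1/1 = 2.000 mol
mass = 2.000 × 136.28 = 272.56 g

272.56 g


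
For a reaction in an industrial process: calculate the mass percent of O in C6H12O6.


M(C6H12O6) = 6×12.01 + 12×1.008 + 6×16.0 = 180.156 g/mol
Mass of O = 6 × 16.0 = 96.00 g/mol
% O = 96.00/180.156 × 100 = 53.29%

53.29%


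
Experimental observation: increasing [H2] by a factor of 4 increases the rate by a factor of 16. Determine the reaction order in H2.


rate ∝ [H2]^n
4^n = 16 → n = 2
Order in H2: 2

2


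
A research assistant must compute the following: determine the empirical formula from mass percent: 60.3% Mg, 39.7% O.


Assume 100 g sample. Moles of each element:
  Mg: 60.3/24.31 = 2.48 mol
  O: 39.7/16.0 = 2.481 mol
Divide by smallest (2.48):
  Mg: 2.48/2.48 = 1.0
  O: 2.481/2.48 = 1.0
Empirical formula: MgO

MgO


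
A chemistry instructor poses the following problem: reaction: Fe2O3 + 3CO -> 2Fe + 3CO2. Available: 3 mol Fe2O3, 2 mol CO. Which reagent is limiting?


Mole ratio available / coefficient:
  Fe2O3: 3/1 = 3.000
  CO: 2/3 = 0.667
Smaller ratio is limiting.

CO


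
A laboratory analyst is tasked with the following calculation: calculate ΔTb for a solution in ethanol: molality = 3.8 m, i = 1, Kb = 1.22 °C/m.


ΔTb = Kb × m × i
= 1.22 × 3.8 × 1
= 4.636 °C

4.636 °C


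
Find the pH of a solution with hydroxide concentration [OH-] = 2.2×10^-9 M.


pOH = -log10([OH-]) = -log10(2.2×10^-9)
= 9 - log10(2.2) = 8.66
pH = 14 - pOH = 14 - 8.66 = 5.34

5.34


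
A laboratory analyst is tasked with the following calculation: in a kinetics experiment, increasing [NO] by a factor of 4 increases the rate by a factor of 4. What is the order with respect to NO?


rate ∝ [NO]^n
4^n = 4 → n = 1
Order in NO: 1

1


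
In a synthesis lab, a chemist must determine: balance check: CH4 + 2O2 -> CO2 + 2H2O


Equation: CH4 + 2O2 -> CO2 + 2H2O
Check atoms: C: 1=1, H: 4=4, O: 4=4
Balanced

Yes, balanced


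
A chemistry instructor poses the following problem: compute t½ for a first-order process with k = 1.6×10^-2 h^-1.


t½ = ln2/k = 0.693147/(1.6×10^-2 h^-1)
= 43.32 h

43.32 h


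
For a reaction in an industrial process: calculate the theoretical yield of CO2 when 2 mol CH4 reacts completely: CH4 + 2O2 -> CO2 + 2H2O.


Mole ratio CO2:CH4 = 1:1
n(CO2) = 2 × 1/1 = 2.000 mol
mass = 2.000 × 44.01 = 88.02 g

88.02 g


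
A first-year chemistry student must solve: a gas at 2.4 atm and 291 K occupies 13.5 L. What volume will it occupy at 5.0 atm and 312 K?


P1V1/T1 = P2V2/T2
V2 = P1V1T2/(T1P2)
= 2.4×13.5×312/(291×5.0)
= 6.948 L

6.948 L


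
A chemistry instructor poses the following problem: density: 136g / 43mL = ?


ρ = mass/volume
= 136/43
= 3.163 g/mL

3.163 g/mL


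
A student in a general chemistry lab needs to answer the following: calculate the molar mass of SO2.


M(SO2) = 1×32.07 + 2×16.0
= 32.07 + 32.0
= 64.07 g/mol

64.07 g/mol


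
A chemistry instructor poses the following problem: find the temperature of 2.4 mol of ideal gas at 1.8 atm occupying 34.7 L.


PV = nRT  (R = 0.08206 L·atm/(mol·K))
T = PV/(nR) = 1.8×34.7/(2.4×0.08206)
= 62.46/0.196944
= 317.15 K

317.15 K


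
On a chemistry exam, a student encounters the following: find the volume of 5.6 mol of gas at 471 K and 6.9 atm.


PV = nRT  (R = 0.08206 L·atm/(mol·K))
V = nRT/P = 5.6×0.08206×471/6.9
= 31.368 L

31.368 L


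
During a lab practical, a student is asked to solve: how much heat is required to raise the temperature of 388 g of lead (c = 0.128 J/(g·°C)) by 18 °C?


q = mcΔT = 388 × 0.128 × 18
= 893.95 J

893.95 J


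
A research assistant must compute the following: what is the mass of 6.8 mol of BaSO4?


M(BaSO4) = 233.4 g/mol
mass = n × M = 6.8 × 233.4 = 1587.12 g

1587.12 g


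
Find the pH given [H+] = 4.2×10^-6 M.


pH = -log10([H+]) = -log10(4.2×10^-6)
= 6 - log10(4.2)
= 6 - 0.62
= 5.38

5.38


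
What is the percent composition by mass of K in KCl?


M(KCl) = 1×39.1 + 1×35.45 = 74.55 g/mol
Mass of K = 1 × 39.1 = 39.10 g/mol
% K = 39.10/74.55 × 100 = 52.45%

52.45%


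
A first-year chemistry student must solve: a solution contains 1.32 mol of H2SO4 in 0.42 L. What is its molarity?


M = n/V = 1.32/0.42 = 3.143 mol/L

3.143 M


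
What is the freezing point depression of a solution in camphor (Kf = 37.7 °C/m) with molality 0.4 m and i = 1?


ΔTf = Kf × m × i
= 37.7 × 0.4 × 1
= 15.08 °C

15.08 °C


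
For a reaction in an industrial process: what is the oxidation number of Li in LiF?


Group 1 metal: +1
Oxidation number: +1

+1


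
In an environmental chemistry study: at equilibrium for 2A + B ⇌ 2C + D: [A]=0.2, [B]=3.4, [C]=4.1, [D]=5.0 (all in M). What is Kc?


Kc = [C]^2[D]/([A]^2[B])
= (4.1^2 × 5.0^1)/(0.2^2 × 3.4^1)
= 84.05/0.136
= 618.0

618.0


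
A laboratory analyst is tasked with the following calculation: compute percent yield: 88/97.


% yield = actual/theoretical × 100
= 88/97 × 100
= 90.72%

90.72%


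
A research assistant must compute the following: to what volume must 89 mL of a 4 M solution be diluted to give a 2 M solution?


C1V1 = C2V2
4 × 89 = 2 × V2
V2 = 356/2 = 178.0 mL

178.0 mL


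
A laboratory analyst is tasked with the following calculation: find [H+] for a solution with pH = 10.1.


[H+] = 10^(-pH) = 10^(-10.1)
= 7.94×10^-11 M

7.94×10^-11 M


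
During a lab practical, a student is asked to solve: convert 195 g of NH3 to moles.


M(NH3) = 17.03 g/mol
n = mass/M = 195/17.03 = 11.4504 mol

11.4504 mol


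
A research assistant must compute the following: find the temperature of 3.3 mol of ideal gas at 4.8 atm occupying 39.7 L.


PV = nRT  (R = 0.08206 L·atm/(mol·K))
T = PV/(nR) = 4.8×39.7/(3.3×0.08206)
= 190.56/0.270798
= 703.70 K

703.70 K


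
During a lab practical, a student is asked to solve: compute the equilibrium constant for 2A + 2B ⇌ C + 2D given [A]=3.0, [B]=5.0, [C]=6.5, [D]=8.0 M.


Kc = [C][D]^2/([A]^2[B]^2)
= (6.5^1 × 8.0^2)/(3.0^2 × 5.0^2)
= 416/225
= 1.849

1.849


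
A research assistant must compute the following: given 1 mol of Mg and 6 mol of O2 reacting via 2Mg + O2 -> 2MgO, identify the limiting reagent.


Mole ratio available / coefficient:
  Mg: 1/2 = 0.500
  O2: 6/1 = 6.000
Smaller ratio is limiting.

Mg


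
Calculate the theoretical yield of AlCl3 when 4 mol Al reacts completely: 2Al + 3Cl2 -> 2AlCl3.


Mole ratio AlCl3:Al = 2:2
n(AlCl3) = 4 × 2/2 = 4.000 mol
mass = 4.000 × 133.33 = 533.32 g

533.32 g


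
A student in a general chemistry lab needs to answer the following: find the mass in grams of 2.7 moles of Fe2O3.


M(Fe2O3) = 159.7 g/mol
mass = n × M = 2.7 × 159.7 = 431.19 g

431.19 g


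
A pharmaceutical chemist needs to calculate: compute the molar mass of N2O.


M(N2O) = 2×14.01 + 1×16.0
= 28.02 + 16.0
= 44.02 g/mol

44.02 g/mol


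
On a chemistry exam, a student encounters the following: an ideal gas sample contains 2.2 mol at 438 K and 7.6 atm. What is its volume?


PV = nRT  (R = 0.08206 L·atm/(mol·K))
V = nRT/P = 2.2×0.08206×438/7.6
= 10.404 L

10.404 L


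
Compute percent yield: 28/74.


% yield = actual/theoretical × 100
= 28/74 × 100
= 37.84%

37.84%


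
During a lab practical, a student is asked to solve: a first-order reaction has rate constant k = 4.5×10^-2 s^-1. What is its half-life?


t½ = ln2/k = 0.693147/(4.5×10^-2 s^-1)
= 15.40 s

15.40 s


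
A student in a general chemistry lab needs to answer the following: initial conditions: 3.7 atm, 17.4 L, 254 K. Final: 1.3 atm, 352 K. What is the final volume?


P1V1/T1 = P2V2/T2
V2 = P1V1T2/(T1P2)
= 3.7×17.4×352/(254×1.3)
= 68.63 L

68.63 L


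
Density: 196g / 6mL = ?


ρ = mass/volume
= 196/6
= 32.667 g/mL

32.667 g/mL


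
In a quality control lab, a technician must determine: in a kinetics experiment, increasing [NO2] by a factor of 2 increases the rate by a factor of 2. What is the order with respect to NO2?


rate ∝ [NO2]^n
2^n = 2 → n = 1
Order in NO2: 1

1


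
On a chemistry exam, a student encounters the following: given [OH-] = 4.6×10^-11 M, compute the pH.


pOH = -log10([OH-]) = -log10(4.6×10^-11)
= 11 - log10(4.6) = 10.34
pH = 14 - pOH = 14 - 10.34 = 3.66

3.66


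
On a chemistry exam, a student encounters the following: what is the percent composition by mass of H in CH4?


M(CH4) = 1×12.01 + 4×1.008 = 16.042 g/mol
Mass of H = 4 × 1.008 = 4.032 g/mol
% H = 4.032/16.042 × 100 = 25.13%

25.13%


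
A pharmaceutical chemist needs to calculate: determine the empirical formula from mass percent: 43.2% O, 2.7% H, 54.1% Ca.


Assume 100 g sample. Moles of each element:
  O: 43.2/16.0 = 2.7 mol
  H: 2.7/1.008 = 2.679 mol
  Ca: 54.1/40.08 = 1.35 mol
Divide by smallest (1.35):
  O: 2.7/1.35 = 2.0
  H: 2.679/1.35 = 1.98
  Ca: 1.35/1.35 = 1.0
Empirical formula: CaO2H2

CaO2H2


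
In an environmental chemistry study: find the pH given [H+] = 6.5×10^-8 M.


pH = -log10([H+]) = -log10(6.5×10^-8)
= 8 - log10(6.5)
= 8 - 0.81
= 7.19

7.19


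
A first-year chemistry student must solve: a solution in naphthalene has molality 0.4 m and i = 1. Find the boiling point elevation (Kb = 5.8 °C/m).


ΔTb = Kb × m × i
= 5.8 × 0.4 × 1
= 2.32 °C

2.32 °C


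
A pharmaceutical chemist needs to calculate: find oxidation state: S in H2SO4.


2(+1) + x + 4(-2) = 0, so x = +6
Oxidation number: +6

+6


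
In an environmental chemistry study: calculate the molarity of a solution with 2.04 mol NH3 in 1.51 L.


M = n/V = 2.04/1.51 = 1.351 mol/L

1.351 M


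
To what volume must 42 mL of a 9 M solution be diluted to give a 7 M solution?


C1V1 = C2V2
9 × 42 = 7 × V2
V2 = 378/7 = 54.0 mL

54.0 mL


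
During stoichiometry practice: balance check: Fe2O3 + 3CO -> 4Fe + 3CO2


Equation: Fe2O3 + 3CO -> 4Fe + 3CO2
Check atoms: C: 3=3, Fe: 2≠4, O: 6=6
Not balanced

No, not balanced


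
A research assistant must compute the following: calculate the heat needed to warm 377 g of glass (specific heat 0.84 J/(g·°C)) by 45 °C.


q = mcΔT = 377 × 0.84 × 45
= 14250.60 J

14250.60 J


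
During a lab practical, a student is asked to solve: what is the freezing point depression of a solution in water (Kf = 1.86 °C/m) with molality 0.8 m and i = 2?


ΔTf = Kf × m × i
= 1.86 × 0.8 × 2
= 2.976 °C

2.976 °C


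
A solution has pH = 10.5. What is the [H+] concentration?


[H+] = 10^(-pH) = 10^(-10.5)
= 3.16×10^-11 M

3.16×10^-11 M


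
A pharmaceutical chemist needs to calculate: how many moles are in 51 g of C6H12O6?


M(C6H12O6) = 180.16 g/mol
n = mass/M = 51/180.16 = 0.2831 mol

0.2831 mol


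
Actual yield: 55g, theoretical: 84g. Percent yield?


% yield = actual/theoretical × 100
= 55/84 × 100
= 65.48%

65.48%


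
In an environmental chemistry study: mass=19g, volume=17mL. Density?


ρ = mass/volume
= 19/17
= 1.118 g/mL

1.118 g/mL


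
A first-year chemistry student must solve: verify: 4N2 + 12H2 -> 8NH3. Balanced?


Equation: 4N2 + 12H2 -> 8NH3
Check atoms: H: 24=24, N: 8=8
Balanced

Yes, balanced


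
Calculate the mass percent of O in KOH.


M(KOH) = 1×39.1 + 1×16.0 + 1×1.008 = 56.108 g/mol
Mass of O = 1 × 16.0 = 16.00 g/mol
% O = 16.00/56.108 × 100 = 28.52%

28.52%


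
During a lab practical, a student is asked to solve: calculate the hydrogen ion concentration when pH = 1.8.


[H+] = 10^(-pH) = 10^(-1.8)
= 1.58×10^-2 M

1.58×10^-2 M


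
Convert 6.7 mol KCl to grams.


M(KCl) = 74.55 g/mol
mass = n × M = 6.7 × 74.55 = 499.49 g

499.49 g


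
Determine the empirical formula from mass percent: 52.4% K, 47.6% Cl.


Assume 100 g sample. Moles of each element:
  K: 52.4/39.1 = 1.34 mol
  Cl: 47.6/35.45 = 1.343 mol
Divide by smallest (1.34):
  K: 1.34/1.34 = 1.0
  Cl: 1.343/1.34 = 1.0
Empirical formula: KCl

KCl


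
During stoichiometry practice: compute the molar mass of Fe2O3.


M(Fe2O3) = 2×55.85 + 3×16.0
= 111.7 + 48.0
= 159.7 g/mol

159.7 g/mol


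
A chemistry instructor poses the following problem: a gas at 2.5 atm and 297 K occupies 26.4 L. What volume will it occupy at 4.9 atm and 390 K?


P1V1/T1 = P2V2/T2
V2 = P1V1T2/(T1P2)
= 2.5×26.4×390/(297×4.9)
= 17.687 L

17.687 L


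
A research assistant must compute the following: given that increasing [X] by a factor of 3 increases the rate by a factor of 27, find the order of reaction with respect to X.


rate ∝ [X]^n
3^n = 27 → n = 3
Order in X: 3

3


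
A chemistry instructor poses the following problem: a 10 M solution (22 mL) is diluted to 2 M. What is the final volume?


C1V1 = C2V2
10 × 22 = 2 × V2
V2 = 220/2 = 110.0 mL

110.0 mL


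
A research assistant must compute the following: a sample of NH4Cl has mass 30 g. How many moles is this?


M(NH4Cl) = 53.49 g/mol
n = mass/M = 30/53.49 = 0.5609 mol

0.5609 mol


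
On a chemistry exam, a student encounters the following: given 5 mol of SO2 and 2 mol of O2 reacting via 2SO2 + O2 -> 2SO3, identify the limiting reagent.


Mole ratio available / coefficient:
  SO2: 5/2 = 2.500
  O2: 2/1 = 2.000
Smaller ratio is limiting.

O2


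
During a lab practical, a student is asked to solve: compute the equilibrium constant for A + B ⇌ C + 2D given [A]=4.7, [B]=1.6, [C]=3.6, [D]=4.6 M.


Kc = [C][D]^2/([A][B])
= (3.6^1 × 4.6^2)/(4.7^1 × 1.6^1)
= 76.176/7.52
= 10.13

10.13


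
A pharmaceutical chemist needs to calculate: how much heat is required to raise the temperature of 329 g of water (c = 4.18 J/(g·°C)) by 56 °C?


q = mcΔT = 329 × 4.18 × 56
= 77012.32 J

77012.32 J


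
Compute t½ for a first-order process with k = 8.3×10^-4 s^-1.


t½ = ln2/k = 0.693147/(8.3×10^-4 s^-1)
= 835.1 s

835.1 s


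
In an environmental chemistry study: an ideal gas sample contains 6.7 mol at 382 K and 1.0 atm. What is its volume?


PV = nRT  (R = 0.08206 L·atm/(mol·K))
V = nRT/P = 6.7×0.08206×382/1.0
= 210.024 L

210.024 L


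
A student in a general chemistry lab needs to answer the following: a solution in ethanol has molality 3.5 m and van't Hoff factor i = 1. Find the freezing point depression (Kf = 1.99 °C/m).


ΔTf = Kf × m × i
= 1.99 × 3.5 × 1
= 6.965 °C

6.965 °C


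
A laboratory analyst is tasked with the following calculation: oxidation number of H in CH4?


H is +1 with nonmetals
Oxidation number: +1

+1


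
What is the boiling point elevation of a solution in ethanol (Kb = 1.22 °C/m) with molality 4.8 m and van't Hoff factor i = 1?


ΔTb = Kb × m × i
= 1.22 × 4.8 × 1
= 5.856 °C

5.856 °C


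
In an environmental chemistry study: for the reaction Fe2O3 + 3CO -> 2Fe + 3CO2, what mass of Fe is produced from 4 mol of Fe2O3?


Mole ratio Fe:Fe2O3 = 2:1
n(Fe) = 4 × 2/1 = 8.000 mol
mass = 8.000 × 55.85 = 446.8 g

446.8 g


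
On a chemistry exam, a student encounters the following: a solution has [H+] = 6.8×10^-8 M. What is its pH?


pH = -log10([H+]) = -log10(6.8×10^-8)
= 8 - log10(6.8)
= 8 - 0.83
= 7.17

7.17


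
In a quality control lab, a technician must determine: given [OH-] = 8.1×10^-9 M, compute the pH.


pOH = -log10([OH-]) = -log10(8.1×10^-9)
= 9 - log10(8.1) = 8.09
pH = 14 - pOH = 14 - 8.09 = 5.91

5.91


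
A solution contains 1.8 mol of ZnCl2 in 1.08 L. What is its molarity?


M = n/V = 1.8/1.08 = 1.667 mol/L

1.667 M


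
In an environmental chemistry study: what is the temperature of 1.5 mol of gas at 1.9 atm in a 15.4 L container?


PV = nRT  (R = 0.08206 L·atm/(mol·K))
T = PV/(nR) = 1.9×15.4/(1.5×0.08206)
= 29.26/0.123090
= 237.71 K

237.71 K


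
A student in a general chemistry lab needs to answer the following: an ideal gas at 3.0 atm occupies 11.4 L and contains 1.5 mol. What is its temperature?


PV = nRT  (R = 0.08206 L·atm/(mol·K))
T = PV/(nR) = 3.0×11.4/(1.5×0.08206)
= 34.20/0.123090
= 277.85 K

277.85 K


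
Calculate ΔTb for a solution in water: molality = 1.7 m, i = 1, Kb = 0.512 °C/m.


ΔTb = Kb × m × i
= 0.512 × 1.7 × 1
= 0.8704 °C

0.8704 °C


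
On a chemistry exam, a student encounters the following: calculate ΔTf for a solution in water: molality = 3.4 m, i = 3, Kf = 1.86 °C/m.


ΔTf = Kf × m × i
= 1.86 × 3.4 × 3
= 18.972 °C

18.972 °C


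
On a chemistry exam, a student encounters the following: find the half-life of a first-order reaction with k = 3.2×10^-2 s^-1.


t½ = ln2/k = 0.693147/(3.2×10^-2 s^-1)
= 21.66 s

21.66 s


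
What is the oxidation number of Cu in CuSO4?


Sulfate is -2, so Cu = +2
Oxidation number: +2

+2


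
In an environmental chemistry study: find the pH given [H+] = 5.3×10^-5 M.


pH = -log10([H+]) = -log10(5.3×10^-5)
= 5 - log10(5.3)
= 5 - 0.72
= 4.28

4.28


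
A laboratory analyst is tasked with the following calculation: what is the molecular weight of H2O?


M(H2O) = 2×1.008 + 1×16.0
= 2.02 + 16.0
= 18.02 g/mol

18.02 g/mol


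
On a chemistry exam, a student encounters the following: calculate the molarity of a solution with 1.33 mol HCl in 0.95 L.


M = n/V = 1.33/0.95 = 1.400 mol/L

1.400 M


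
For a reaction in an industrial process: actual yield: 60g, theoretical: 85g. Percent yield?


% yield = actual/theoretical × 100
= 60/85 × 100
= 70.59%

70.59%


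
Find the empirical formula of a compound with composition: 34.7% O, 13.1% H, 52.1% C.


Assume 100 g sample. Moles of each element:
  O: 34.7/16.0 = 2.169 mol
  H: 13.1/1.008 = 12.996 mol
  C: 52.1/12.01 = 4.338 mol
Divide by smallest (2.169):
  O: 2.169/2.169 = 1.0
  H: 12.996/2.169 = 5.99
  C: 4.338/2.169 = 2.0
Empirical formula: C2H6O

C2H6O


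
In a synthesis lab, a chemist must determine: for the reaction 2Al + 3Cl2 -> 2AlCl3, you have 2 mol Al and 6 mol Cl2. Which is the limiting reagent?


Mole ratio available / coefficient:
  Al: 2/2 = 1.000
  Cl2: 6/3 = 2.000
Smaller ratio is limiting.

Al


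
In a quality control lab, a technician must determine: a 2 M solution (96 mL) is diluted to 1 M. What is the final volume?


C1V1 = C2V2
2 × 96 = 1 × V2
V2 = 192/1 = 192.0 mL

192.0 mL


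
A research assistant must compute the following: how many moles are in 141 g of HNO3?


M(HNO3) = 63.02 g/mol
n = mass/M = 141/63.02 = 2.2374 mol

2.2374 mol


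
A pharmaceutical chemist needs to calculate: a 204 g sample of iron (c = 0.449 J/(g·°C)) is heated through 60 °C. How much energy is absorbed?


q = mcΔT = 204 × 0.449 × 60
= 5495.76 J

5495.76 J


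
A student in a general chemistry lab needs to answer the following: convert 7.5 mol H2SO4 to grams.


M(H2SO4) = 98.09 g/mol
mass = n × M = 7.5 × 98.09 = 735.68 g

735.68 g


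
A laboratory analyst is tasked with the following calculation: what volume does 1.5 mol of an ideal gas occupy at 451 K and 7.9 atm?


PV = nRT  (R = 0.08206 L·atm/(mol·K))
V = nRT/P = 1.5×0.08206×451/7.9
= 7.027 L

7.027 L


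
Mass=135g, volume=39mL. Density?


ρ = mass/volume
= 135/39
= 3.462 g/mL

3.462 g/mL


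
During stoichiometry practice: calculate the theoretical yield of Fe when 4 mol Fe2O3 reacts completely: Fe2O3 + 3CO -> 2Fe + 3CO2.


Mole ratio Fe:Fe2O3 = 2:1
n(Fe) = 4 × 2/1 = 8.000 mol
mass = 8.000 × 55.85 = 446.8 g

446.8 g


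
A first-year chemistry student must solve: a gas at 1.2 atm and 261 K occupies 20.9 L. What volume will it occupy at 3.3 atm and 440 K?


P1V1/T1 = P2V2/T2
V2 = P1V1T2/(T1P2)
= 1.2×20.9×440/(261×3.3)
= 12.812 L

12.812 L


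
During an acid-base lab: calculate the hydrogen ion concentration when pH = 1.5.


[H+] = 10^(-pH) = 10^(-1.5)
= 3.16×10^-2 M

3.16×10^-2 M


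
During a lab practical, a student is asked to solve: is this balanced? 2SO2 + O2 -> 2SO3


Equation: 2SO2 + O2 -> 2SO3
Check atoms: O: 6=6, S: 2=2
Balanced

Yes, balanced


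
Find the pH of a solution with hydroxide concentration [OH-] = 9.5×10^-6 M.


pOH = -log10([OH-]) = -log10(9.5×10^-6)
= 6 - log10(9.5) = 5.02
pH = 14 - pOH = 14 - 5.02 = 8.98

8.98


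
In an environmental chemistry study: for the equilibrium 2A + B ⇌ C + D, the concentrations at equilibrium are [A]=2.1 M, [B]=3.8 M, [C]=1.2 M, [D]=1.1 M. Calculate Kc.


Kc = [C][D]/([A]^2[B])
= (1.2^1 × 1.1^1)/(2.1^2 × 3.8^1)
= 1.32/16.758
= 0.07877

0.07877


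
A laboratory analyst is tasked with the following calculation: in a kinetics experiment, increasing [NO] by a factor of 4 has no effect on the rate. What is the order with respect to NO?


rate ∝ [NO]^n
rate ∝ [NO]^0
Order in NO: 0

0


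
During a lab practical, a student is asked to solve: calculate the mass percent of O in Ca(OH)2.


M(Ca(OH)2) = 1×40.08 + 2×16.0 + 2×1.008 = 74.096 g/mol
Mass of O = 2 × 16.0 = 32.00 g/mol
% O = 32.00/74.096 × 100 = 43.19%

43.19%


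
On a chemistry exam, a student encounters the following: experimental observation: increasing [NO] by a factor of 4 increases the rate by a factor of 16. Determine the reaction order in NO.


rate ∝ [NO]^n
4^n = 16 → n = 2
Order in NO: 2

2


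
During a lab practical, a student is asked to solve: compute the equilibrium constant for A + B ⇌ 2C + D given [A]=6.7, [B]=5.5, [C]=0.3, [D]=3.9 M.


Kc = [C]^2[D]/([A][B])
= (0.3^2 × 3.9^1)/(6.7^1 × 5.5^1)
= 0.351/36.85
= 0.009525

0.009525


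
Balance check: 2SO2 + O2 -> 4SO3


Equation: 2SO2 + O2 -> 4SO3
Check atoms: O: 6≠12, S: 2≠4
Not balanced

No, not balanced


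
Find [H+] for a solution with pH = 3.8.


[H+] = 10^(-pH) = 10^(-3.8)
= 1.58×10^-4 M

1.58×10^-4 M


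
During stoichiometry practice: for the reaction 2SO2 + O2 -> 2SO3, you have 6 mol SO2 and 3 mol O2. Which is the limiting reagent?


Mole ratio available / coefficient:
  SO2: 6/2 = 3.000
  O2: 3/1 = 3.000
Smaller ratio is limiting.

neither (stoichiometric); SO2 and O2 are fully consumed


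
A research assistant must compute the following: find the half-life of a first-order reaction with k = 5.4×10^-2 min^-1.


t½ = ln2/k = 0.693147/(5.4×10^-2 min^-1)
= 12.84 min

12.84 min


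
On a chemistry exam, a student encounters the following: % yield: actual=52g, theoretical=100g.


% yield = actual/theoretical × 100
= 52/100 × 100
= 52.0%

52.0%


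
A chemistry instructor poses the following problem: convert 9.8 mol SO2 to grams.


M(SO2) = 64.07 g/mol
mass = n × M = 9.8 × 64.07 = 627.89 g

627.89 g


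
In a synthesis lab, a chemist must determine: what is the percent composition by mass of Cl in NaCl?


M(NaCl) = 1×22.99 + 1×35.45 = 58.44 g/mol
Mass of Cl = 1 × 35.45 = 35.45 g/mol
% Cl = 35.45/58.44 × 100 = 60.66%

60.66%


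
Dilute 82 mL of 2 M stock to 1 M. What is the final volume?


C1V1 = C2V2
2 × 82 = 1 × V2
V2 = 164/1 = 164.0 mL

164.0 mL


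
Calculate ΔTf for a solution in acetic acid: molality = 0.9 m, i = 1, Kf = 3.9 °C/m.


ΔTf = Kf × m × i
= 3.9 × 0.9 × 1
= 3.51 °C

3.51 °C


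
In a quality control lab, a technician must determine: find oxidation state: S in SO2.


x + 2(-2) = 0, so x = +4
Oxidation number: +4

+4


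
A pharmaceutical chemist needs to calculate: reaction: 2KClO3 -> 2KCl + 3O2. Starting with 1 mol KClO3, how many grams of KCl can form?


Mole ratio KCl:KClO3 = 2:2
n(KCl) = 1 × 2/2 = 1.000 mol
mass = 1.000 × 74.55 = 74.55 g

74.55 g


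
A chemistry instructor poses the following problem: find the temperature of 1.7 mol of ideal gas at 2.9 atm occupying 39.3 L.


PV = nRT  (R = 0.08206 L·atm/(mol·K))
T = PV/(nR) = 2.9×39.3/(1.7×0.08206)
= 113.97/0.139502
= 816.98 K

816.98 K


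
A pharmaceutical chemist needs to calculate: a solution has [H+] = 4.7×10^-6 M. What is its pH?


pH = -log10([H+]) = -log10(4.7×10^-6)
= 6 - log10(4.7)
= 6 - 0.67
= 5.33

5.33


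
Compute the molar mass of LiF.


M(LiF) = 1×6.94 + 1×19.0
= 6.94 + 19.0
= 25.94 g/mol

25.94 g/mol


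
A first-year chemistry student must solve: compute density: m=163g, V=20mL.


ρ = mass/volume
= 163/20
= 8.15 g/mL

8.15 g/mL


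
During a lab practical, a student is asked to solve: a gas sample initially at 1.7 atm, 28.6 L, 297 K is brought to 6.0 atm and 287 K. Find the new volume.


P1V1/T1 = P2V2/T2
V2 = P1V1T2/(T1P2)
= 1.7×28.6×287/(297×6.0)
= 7.83 L

7.83 L


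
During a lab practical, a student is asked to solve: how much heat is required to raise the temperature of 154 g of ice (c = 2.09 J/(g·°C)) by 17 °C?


q = mcΔT = 154 × 2.09 × 17
= 5471.62 J

5471.62 J


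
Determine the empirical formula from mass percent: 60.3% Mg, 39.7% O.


Assume 100 g sample. Moles of each element:
  Mg: 60.3/24.31 = 2.48 mol
  O: 39.7/16.0 = 2.481 mol
Divide by smallest (2.48):
  Mg: 2.48/2.48 = 1.0
  O: 2.481/2.48 = 1.0
Empirical formula: MgO

MgO


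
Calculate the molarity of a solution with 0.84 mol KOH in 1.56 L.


M = n/V = 0.84/1.56 = 0.538 mol/L

0.538 M
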